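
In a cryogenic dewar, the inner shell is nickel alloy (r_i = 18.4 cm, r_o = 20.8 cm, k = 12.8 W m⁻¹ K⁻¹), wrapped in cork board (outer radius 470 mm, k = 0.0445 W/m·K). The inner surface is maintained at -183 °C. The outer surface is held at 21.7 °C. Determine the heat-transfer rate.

Q = 42.7 W

Resistance network (inner→outer):
  R_nickel alloy = (1/0.184 − 1/0.208)/(4πk) = 0.6271/(4π·12.8) = 0.003899 K/W
  R_cork board = (1/0.208 − 1/0.470)/(4πk) = 2.680/(4π·0.0445) = 4.793 K/W
ΣR = 0.003899 + 4.793 = 4.797 K/W
Q = ΔT/ΣR = (-183 °C − 21.7 °C)/4.797 = -42.7 W
(Negative Q ⇒ heat flows inward; heat gain = 42.7 W.)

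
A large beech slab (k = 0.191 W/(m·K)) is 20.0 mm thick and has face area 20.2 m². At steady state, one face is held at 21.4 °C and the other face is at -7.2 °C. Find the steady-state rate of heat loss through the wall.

Q = kA·ΔT/L = 0.191 × 20.2 × |21.4 °C − -7.2 °C| / 0.0200 = 5520 W

Q = 5520 W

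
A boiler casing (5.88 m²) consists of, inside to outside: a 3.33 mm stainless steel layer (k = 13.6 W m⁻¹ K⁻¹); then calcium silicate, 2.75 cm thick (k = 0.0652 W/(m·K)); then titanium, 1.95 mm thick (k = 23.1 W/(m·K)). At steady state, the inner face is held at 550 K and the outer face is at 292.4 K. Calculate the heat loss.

Series thermal resistances, inner to outer:
  R_stainless steel = L/(kA) = 0.00333/(13.6·5.88) = 4.164×10^-5 K/W
  R_calcium silicate = L/(kA) = 0.0275/(0.0652·5.88) = 0.07173 K/W
  R_titanium = L/(kA) = 0.00195/(23.1·5.88) = 1.436×10^-5 K/W
ΣR = 4.164×10^-5 + 0.07173 + 1.436×10^-5 = 0.07179 K/W
Q = ΔT/ΣR = (550 K − 292.4 K)/0.07179 = 3590 W

Q = 3590 W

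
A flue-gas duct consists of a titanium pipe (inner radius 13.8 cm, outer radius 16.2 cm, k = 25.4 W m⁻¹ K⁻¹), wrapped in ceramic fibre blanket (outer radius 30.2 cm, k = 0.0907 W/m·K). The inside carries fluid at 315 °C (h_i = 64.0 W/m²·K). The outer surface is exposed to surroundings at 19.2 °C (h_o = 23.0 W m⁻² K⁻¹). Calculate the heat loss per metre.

Resistance network (inner→outer):
  R'_conv,in = 1/(2πr h) = 1/(2π·0.138·64.0) = 0.01802 m·K/W
  R'_titanium = ln(0.162/0.138)/(2πk) = 0.1603/(2π·25.4) = 0.001005 m·K/W
  R'_ceramic fibre blanket = ln(0.302/0.162)/(2πk) = 0.6228/(2π·0.0907) = 1.093 m·K/W
  R'_conv,out = 1/(2πr h) = 1/(2π·0.302·23.0) = 0.02291 m·K/W
ΣR = 0.01802 + 0.001005 + 1.093 + 0.02291 = 1.135 m·K/W
Q' = ΔT/ΣR = (315 °C − 19.2 °C)/1.135 = 261 W/m

Q' = 261 W/m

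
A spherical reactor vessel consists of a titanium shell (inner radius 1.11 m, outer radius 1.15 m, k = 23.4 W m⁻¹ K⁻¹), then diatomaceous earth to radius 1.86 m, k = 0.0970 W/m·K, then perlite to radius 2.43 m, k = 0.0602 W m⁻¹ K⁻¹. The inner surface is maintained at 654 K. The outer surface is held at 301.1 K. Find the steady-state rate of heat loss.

Q = 804 W

Series thermal resistances, inner to outer:
  R_titanium = (1/1.11 − 1/1.15)/(4πk) = 0.03134/(4π·23.4) = 1.066×10^-4 K/W
  R_diatomaceous earth = (1/1.15 − 1/1.86)/(4πk) = 0.3319/(4π·0.0970) = 0.2723 K/W
  R_perlite = (1/1.86 − 1/2.43)/(4πk) = 0.1261/(4π·0.0602) = 0.1667 K/W
ΣR = 1.066×10^-4 + 0.2723 + 0.1667 = 0.4391 K/W
Q = ΔT/ΣR = (654 K − 301.1 K)/0.4391 = 804 W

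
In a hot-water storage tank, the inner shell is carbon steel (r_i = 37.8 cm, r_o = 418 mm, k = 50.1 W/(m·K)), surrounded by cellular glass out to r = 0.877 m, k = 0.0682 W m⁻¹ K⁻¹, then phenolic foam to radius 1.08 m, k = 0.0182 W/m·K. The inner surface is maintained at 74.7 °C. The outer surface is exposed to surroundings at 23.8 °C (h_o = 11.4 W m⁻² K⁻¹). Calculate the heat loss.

Resistance network (inner→outer):
  R_carbon steel = (1/0.378 − 1/0.418)/(4πk) = 0.2532/(4π·50.1) = 4.021×10^-4 K/W
  R_cellular glass = (1/0.418 − 1/0.877)/(4πk) = 1.252/(4π·0.0682) = 1.461 K/W
  R_phenolic foam = (1/0.877 − 1/1.08)/(4πk) = 0.2143/(4π·0.0182) = 0.9371 K/W
  R_conv,out = 1/(4πr²h) = 1/(4π·1.08²·11.4) = 0.005985 K/W
ΣR = 4.021×10^-4 + 1.461 + 0.9371 + 0.005985 = 2.404 K/W
Q = ΔT/ΣR = (74.7 °C − 23.8 °C)/2.404 = 21.2 W

Q = 21.2 W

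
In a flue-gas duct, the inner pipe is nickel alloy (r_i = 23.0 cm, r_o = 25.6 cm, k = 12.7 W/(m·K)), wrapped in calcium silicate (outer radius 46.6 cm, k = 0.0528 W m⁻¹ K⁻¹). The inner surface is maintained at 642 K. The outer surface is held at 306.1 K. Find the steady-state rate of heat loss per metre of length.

Series thermal resistances, inner to outer:
  R'_nickel alloy = ln(0.256/0.230)/(2πk) = 0.1071/(2π·12.7) = 0.001342 m·K/W
  R'_calcium silicate = ln(0.466/0.256)/(2πk) = 0.5990/(2π·0.0528) = 1.806 m·K/W
ΣR = 0.001342 + 1.806 = 1.807 m·K/W
Q' = ΔT/ΣR = (642 K − 306.1 K)/1.807 = 186 W/m

Q' = 186 W/m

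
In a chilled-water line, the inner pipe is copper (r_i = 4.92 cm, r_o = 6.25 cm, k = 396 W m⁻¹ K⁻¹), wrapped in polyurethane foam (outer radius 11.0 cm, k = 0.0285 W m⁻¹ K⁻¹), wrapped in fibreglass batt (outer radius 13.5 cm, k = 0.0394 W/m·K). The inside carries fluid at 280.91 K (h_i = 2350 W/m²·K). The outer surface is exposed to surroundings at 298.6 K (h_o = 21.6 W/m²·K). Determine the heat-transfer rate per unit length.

Series thermal resistances, inner to outer:
  R'_conv,in = 1/(2πr h) = 1/(2π·0.0492·2350) = 0.001377 m·K/W
  R'_copper = ln(0.0625/0.0492)/(2πk) = 0.2393/(2π·396) = 9.617×10^-5 m·K/W
  R'_polyurethane foam = ln(0.110/0.0625)/(2πk) = 0.5653/(2π·0.0285) = 3.157 m·K/W
  R'_fibreglass batt = ln(0.135/0.110)/(2πk) = 0.2048/(2π·0.0394) = 0.8273 m·K/W
  R'_conv,out = 1/(2πr h) = 1/(2π·0.135·21.6) = 0.05458 m·K/W
ΣR = 0.001377 + 9.617×10^-5 + 3.157 + 0.8273 + 0.05458 = 4.040 m·K/W
Q' = ΔT/ΣR = (280.91 K − 298.6 K)/4.040 = -4.38 W/m
(Negative Q' ⇒ heat flows inward; heat gain = 4.38 W/m.)

Q' = 4.38 W/m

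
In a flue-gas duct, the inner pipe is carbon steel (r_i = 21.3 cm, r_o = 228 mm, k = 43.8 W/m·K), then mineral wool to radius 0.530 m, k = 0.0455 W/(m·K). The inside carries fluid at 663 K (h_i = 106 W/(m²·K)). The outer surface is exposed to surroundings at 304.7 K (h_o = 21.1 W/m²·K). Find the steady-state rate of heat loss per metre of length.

Q' = 121 W/m

Resistance network (inner→outer):
  R'_conv,in = 1/(2πr h) = 1/(2π·0.213·106) = 0.007049 m·K/W
  R'_carbon steel = ln(0.228/0.213)/(2πk) = 0.06805/(2π·43.8) = 2.473×10^-4 m·K/W
  R'_mineral wool = ln(0.530/0.228)/(2πk) = 0.8435/(2π·0.0455) = 2.951 m·K/W
  R'_conv,out = 1/(2πr h) = 1/(2π·0.530·21.1) = 0.01423 m·K/W
ΣR = 0.007049 + 2.473×10^-4 + 2.951 + 0.01423 = 2.973 m·K/W
Q' = ΔT/ΣR = (663 K − 304.7 K)/2.973 = 121 W/m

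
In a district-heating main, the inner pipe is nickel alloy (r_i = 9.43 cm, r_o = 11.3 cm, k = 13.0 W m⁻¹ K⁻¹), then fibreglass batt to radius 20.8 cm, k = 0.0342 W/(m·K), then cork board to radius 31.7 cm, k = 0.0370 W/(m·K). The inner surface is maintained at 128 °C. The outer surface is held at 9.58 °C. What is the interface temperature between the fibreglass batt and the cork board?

Treat each layer as a resistance in series:
  R'_nickel alloy = ln(0.113/0.0943)/(2πk) = 0.1809/(2π·13.0) = 0.002215 m·K/W
  R'_fibreglass batt = ln(0.208/0.113)/(2πk) = 0.6102/(2π·0.0342) = 2.839 m·K/W
  R'_cork board = ln(0.317/0.208)/(2πk) = 0.4214/(2π·0.0370) = 1.812 m·K/W
ΣR = 0.002215 + 2.839 + 1.812 = 4.653 m·K/W
Q' = ΔT/ΣR = (128 °C − 9.58 °C)/4.653 = 25.45 W/m
From the inner boundary to the fibreglass batt/cork board interface, ΣR_partial = 2.841 m·K/W.
T_interface = T_in − Q'·ΣR_partial = 128 °C − (25.45)(2.841) = 55.7 °C

T = 55.7 °C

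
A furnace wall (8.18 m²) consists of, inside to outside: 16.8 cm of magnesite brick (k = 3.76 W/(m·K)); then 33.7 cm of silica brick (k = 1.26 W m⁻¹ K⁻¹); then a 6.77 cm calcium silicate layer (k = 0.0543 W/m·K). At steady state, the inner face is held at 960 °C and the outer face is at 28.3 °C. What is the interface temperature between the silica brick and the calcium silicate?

T = 773 °C

Treat each layer as a resistance in series:
  R_magnesite brick = L/(kA) = 0.168/(3.76·8.18) = 0.005462 K/W
  R_silica brick = L/(kA) = 0.337/(1.26·8.18) = 0.03270 K/W
  R_calcium silicate = L/(kA) = 0.0677/(0.0543·8.18) = 0.1524 K/W
ΣR = 0.005462 + 0.03270 + 0.1524 = 0.1906 K/W
Q = ΔT/ΣR = (960 °C − 28.3 °C)/0.1906 = 4888 W
From the inner boundary to the silica brick/calcium silicate interface, ΣR_partial = 0.03816 K/W.
T_interface = T_in − Q·ΣR_partial = 960 °C − (4888)(0.03816) = 773 °C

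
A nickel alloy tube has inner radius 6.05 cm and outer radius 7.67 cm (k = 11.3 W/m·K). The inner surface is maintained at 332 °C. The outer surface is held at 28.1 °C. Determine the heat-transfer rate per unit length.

Q' = 90.9 kW/m

Q' = 2πk·ΔT/ln(r₂/r₁) = 2π × 11.3 × 303.9 / ln(0.0767/0.0605) = 90900 W/m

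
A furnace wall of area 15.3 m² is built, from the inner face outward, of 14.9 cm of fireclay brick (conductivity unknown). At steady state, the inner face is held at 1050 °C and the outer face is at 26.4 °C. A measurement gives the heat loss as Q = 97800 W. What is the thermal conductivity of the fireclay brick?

ΣR = ΔT/Q = |1050 − 26.4|/97800 = 0.01047 K/W
L/(kA) = 0.01047 ⇒ k = 0.149/(0.01047·15.3) = 0.930 W/m·K

k = 0.930 W/m·K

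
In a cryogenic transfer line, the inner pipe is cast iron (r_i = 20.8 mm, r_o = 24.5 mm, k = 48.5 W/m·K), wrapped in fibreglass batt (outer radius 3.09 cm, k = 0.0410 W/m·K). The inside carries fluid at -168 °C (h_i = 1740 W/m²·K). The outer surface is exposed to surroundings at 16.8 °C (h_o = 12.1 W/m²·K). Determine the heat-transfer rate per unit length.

Treat each layer as a resistance in series:
  R'_conv,in = 1/(2πr h) = 1/(2π·0.0208·1740) = 0.004398 m·K/W
  R'_cast iron = ln(0.0245/0.0208)/(2πk) = 0.1637/(2π·48.5) = 5.373×10^-4 m·K/W
  R'_fibreglass batt = ln(0.0309/0.0245)/(2πk) = 0.2321/(2π·0.0410) = 0.9009 m·K/W
  R'_conv,out = 1/(2πr h) = 1/(2π·0.0309·12.1) = 0.4257 m·K/W
ΣR = 0.004398 + 5.373×10^-4 + 0.9009 + 0.4257 = 1.332 m·K/W
Q' = ΔT/ΣR = (-168 °C − 16.8 °C)/1.332 = -139 W/m
(Negative Q' ⇒ heat flows inward; heat gain = 139 W/m.)

Q' = 139 W/m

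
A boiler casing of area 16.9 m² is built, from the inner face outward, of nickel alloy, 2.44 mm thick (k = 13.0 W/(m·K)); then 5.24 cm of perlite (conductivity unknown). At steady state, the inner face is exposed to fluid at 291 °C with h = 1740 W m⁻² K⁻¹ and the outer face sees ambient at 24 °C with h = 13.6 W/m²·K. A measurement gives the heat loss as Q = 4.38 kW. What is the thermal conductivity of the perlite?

ΣR = ΔT/Q = |291 − 24|/4380 = 0.06096 K/W
Known resistances:
  R_conv,in = 1/(hA) = 1/(1740·16.9) = 3.401×10^-5 K/W
  R_nickel alloy = L/(kA) = 0.00244/(13.0·16.9) = 1.111×10^-5 K/W
  R_conv,out = 1/(hA) = 1/(13.6·16.9) = 0.004351 K/W
R_perlite = ΣR − ΣR_known = 0.06096 − 0.004396 = 0.05656 K/W
L/(kA) = 0.05656 ⇒ k = 0.0524/(0.05656·16.9) = 0.0548 W/m·K

k = 0.0548 W/m·K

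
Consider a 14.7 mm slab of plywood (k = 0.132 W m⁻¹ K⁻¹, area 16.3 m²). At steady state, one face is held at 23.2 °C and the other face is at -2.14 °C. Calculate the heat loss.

Q = kA·ΔT/L = 0.132 × 16.3 × |23.2 °C − -2.14 °C| / 0.0147 = 3710 W

Q = 3.71 kW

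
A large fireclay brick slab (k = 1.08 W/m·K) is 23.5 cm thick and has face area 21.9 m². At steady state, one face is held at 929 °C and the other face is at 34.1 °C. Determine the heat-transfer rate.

Q = kA·ΔT/L = 1.08 × 21.9 × |929 °C − 34.1 °C| / 0.235 = 90100 W

Q = 90.1 kW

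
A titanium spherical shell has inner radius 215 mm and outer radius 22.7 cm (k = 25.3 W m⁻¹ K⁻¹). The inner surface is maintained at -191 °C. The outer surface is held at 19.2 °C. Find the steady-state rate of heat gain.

Q = 4πk·ΔT/(1/r₁ − 1/r₂) = 4π × 25.3 × 210.2 / (1/0.215 − 1/0.227) = 2.72×10^5 W

Q = 2.72×10^5 W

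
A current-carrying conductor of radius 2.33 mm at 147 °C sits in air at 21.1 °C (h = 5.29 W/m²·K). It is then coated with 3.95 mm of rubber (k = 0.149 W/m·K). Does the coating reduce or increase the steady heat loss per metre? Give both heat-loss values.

increases: 9.75 → 21.5 W/m

Critical radius for a cylinder: r_cr = k/h = 0.0282 m = 2.82 cm.
Outer radius after coating: r₂ = 0.00233 + 0.00395 = 0.00628 m.
Since r₁ < r_cr and r₂ ≤ r_cr, the coating moves toward the maximum at r_cr — heat loss rises.
Bare: R = 1/(2πr₁h) = 12.91 m·K/W; Q = 125.9/12.91 = 9.75 W/m.
Coated: R = R_cond + R_conv = 5.850 m·K/W; Q = 125.9/5.850 = 21.5 W/m.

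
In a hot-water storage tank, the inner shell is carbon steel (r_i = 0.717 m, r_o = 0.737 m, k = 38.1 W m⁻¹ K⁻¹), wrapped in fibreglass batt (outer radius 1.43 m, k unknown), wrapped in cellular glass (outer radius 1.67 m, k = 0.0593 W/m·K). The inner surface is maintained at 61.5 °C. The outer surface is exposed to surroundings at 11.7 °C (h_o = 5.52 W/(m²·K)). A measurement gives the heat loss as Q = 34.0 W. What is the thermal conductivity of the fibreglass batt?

ΣR = ΔT/Q = |61.5 − 11.7|/34.0 = 1.465 K/W
Known resistances:
  R_carbon steel = (1/0.717 − 1/0.737)/(4πk) = 0.03785/(4π·38.1) = 7.905×10^-5 K/W
  R_cellular glass = (1/1.43 − 1/1.67)/(4πk) = 0.1005/(4π·0.0593) = 0.1349 K/W
  R_conv,out = 1/(4πr²h) = 1/(4π·1.67²·5.52) = 0.005169 K/W
R_fibreglass batt = ΣR − ΣR_known = 1.465 − 0.1401 = 1.325 K/W
(1/r₁−1/r₂)/(4πk) = 1.325 ⇒ k = 0.6576/(4π·1.325) = 0.0395 W/m·K

k = 0.0395 W/m·K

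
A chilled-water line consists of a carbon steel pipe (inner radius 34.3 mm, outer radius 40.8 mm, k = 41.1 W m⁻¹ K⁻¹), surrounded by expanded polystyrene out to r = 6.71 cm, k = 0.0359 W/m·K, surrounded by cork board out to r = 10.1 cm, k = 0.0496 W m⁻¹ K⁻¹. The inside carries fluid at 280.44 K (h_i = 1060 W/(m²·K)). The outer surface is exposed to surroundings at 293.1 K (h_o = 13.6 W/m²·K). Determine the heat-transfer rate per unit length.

Treat each layer as a resistance in series:
  R'_conv,in = 1/(2πr h) = 1/(2π·0.0343·1060) = 0.004377 m·K/W
  R'_carbon steel = ln(0.0408/0.0343)/(2πk) = 0.1735/(2π·41.1) = 6.720×10^-4 m·K/W
  R'_expanded polystyrene = ln(0.0671/0.0408)/(2πk) = 0.4975/(2π·0.0359) = 2.206 m·K/W
  R'_cork board = ln(0.101/0.0671)/(2πk) = 0.4089/(2π·0.0496) = 1.312 m·K/W
  R'_conv,out = 1/(2πr h) = 1/(2π·0.101·13.6) = 0.1159 m·K/W
ΣR = 0.004377 + 6.720×10^-4 + 2.206 + 1.312 + 0.1159 = 3.639 m·K/W
Q' = ΔT/ΣR = (280.44 K − 293.1 K)/3.639 = -3.48 W/m
(Negative Q' ⇒ heat flows inward; heat gain = 3.48 W/m.)

Q' = 3.48 W/m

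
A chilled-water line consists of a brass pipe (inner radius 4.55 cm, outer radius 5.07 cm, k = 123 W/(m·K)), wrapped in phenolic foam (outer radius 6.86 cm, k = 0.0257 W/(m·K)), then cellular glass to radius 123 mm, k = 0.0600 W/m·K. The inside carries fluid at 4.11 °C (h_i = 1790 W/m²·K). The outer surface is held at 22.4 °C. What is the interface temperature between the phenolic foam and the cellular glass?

T = 14.1 °C

Resistance network (inner→outer):
  R'_conv,in = 1/(2πr h) = 1/(2π·0.0455·1790) = 0.001954 m·K/W
  R'_brass = ln(0.0507/0.0455)/(2πk) = 0.1082/(2π·123) = 1.400×10^-4 m·K/W
  R'_phenolic foam = ln(0.0686/0.0507)/(2πk) = 0.3024/(2π·0.0257) = 1.872 m·K/W
  R'_cellular glass = ln(0.123/0.0686)/(2πk) = 0.5839/(2π·0.0600) = 1.549 m·K/W
ΣR = 0.001954 + 1.400×10^-4 + 1.872 + 1.549 = 3.423 m·K/W
Q' = ΔT/ΣR = (4.11 °C − 22.4 °C)/3.423 = -5.343 W/m
From the inner boundary to the phenolic foam/cellular glass interface, ΣR_partial = 1.874 m·K/W.
T_interface = T_in − Q'·ΣR_partial = 4.11 °C − (-5.343)(1.874) = 14.1 °C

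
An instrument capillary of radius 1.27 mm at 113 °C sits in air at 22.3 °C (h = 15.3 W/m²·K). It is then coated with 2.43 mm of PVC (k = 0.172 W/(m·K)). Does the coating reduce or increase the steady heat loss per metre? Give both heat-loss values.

Critical radius for a cylinder: r_cr = k/h = 0.0112 m = 1.12 cm.
Outer radius after coating: r₂ = 0.00127 + 0.00243 = 0.00370 m.
Since r₁ < r_cr and r₂ ≤ r_cr, the coating moves toward the maximum at r_cr — heat loss rises.
Bare: R = 1/(2πr₁h) = 8.191 m·K/W; Q = 90.7/8.191 = 11.1 W/m.
Coated: R = R_cond + R_conv = 3.801 m·K/W; Q = 90.7/3.801 = 23.9 W/m.

increases: 11.1 → 23.9 W/m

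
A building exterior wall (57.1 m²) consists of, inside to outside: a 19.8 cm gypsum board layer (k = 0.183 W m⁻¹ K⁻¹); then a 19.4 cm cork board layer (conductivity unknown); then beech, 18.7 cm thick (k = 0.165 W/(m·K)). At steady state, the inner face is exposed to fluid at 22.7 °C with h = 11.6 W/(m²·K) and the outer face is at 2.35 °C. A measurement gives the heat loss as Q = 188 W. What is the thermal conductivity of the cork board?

k = 0.0500 W/m·K

ΣR = ΔT/Q = |22.7 − 2.35|/188 = 0.1082 K/W
Known resistances:
  R_conv,in = 1/(hA) = 1/(11.6·57.1) = 0.001510 K/W
  R_gypsum board = L/(kA) = 0.198/(0.183·57.1) = 0.01895 K/W
  R_beech = L/(kA) = 0.187/(0.165·57.1) = 0.01985 K/W
R_cork board = ΣR − ΣR_known = 0.1082 − 0.04031 = 0.06789 K/W
L/(kA) = 0.06789 ⇒ k = 0.194/(0.06789·57.1) = 0.0500 W/m·K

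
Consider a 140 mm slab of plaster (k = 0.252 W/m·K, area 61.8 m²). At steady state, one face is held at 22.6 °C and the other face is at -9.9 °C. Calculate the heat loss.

Q = 3.62 kW

Q = kA·ΔT/L = 0.252 × 61.8 × |22.6 °C − -9.9 °C| / 0.140 = 3620 W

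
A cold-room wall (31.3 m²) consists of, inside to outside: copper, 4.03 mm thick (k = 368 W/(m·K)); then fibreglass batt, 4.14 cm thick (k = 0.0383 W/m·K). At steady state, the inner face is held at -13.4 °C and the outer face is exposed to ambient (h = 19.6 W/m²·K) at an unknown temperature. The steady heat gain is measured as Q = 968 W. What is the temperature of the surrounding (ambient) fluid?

T_out = 21.6 °C

Series resistances:
  R_copper = L/(kA) = 0.00403/(368·31.3) = 3.499×10^-7 K/W
  R_fibreglass batt = L/(kA) = 0.0414/(0.0383·31.3) = 0.03453 K/W
  R_conv,out = 1/(hA) = 1/(19.6·31.3) = 0.001630 K/W
ΣR = 0.03617 K/W
ΔT = Q·ΣR = 968 × 0.03617 = 35.01 K
Heat flows inward, so T_out = T_in + ΔT = -13.4 + 35.01 = 21.6 °C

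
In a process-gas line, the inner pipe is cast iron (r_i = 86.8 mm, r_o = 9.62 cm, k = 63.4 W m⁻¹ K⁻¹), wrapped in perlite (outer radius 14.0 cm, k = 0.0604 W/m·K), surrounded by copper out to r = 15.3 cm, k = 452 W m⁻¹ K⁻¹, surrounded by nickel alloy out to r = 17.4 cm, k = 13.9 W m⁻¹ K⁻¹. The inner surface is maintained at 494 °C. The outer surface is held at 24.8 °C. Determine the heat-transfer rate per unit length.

Treat each layer as a resistance in series:
  R'_cast iron = ln(0.0962/0.0868)/(2πk) = 0.1028/(2π·63.4) = 2.581×10^-4 m·K/W
  R'_perlite = ln(0.140/0.0962)/(2πk) = 0.3752/(2π·0.0604) = 0.9887 m·K/W
  R'_copper = ln(0.153/0.140)/(2πk) = 0.08880/(2π·452) = 3.127×10^-5 m·K/W
  R'_nickel alloy = ln(0.174/0.153)/(2πk) = 0.1286/(2π·13.9) = 0.001473 m·K/W
ΣR = 2.581×10^-4 + 0.9887 + 3.127×10^-5 + 0.001473 = 0.9905 m·K/W
Q' = ΔT/ΣR = (494 °C − 24.8 °C)/0.9905 = 474 W/m

Q' = 474 W/m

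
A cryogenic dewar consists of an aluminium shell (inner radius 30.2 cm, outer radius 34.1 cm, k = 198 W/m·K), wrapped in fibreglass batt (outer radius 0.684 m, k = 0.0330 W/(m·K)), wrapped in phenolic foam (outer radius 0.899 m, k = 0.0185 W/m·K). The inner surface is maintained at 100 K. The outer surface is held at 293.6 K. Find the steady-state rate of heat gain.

Series thermal resistances, inner to outer:
  R_aluminium = (1/0.302 − 1/0.341)/(4πk) = 0.3787/(4π·198) = 1.522×10^-4 K/W
  R_fibreglass batt = (1/0.341 − 1/0.684)/(4πk) = 1.471/(4π·0.0330) = 3.546 K/W
  R_phenolic foam = (1/0.684 − 1/0.899)/(4πk) = 0.3496/(4π·0.0185) = 1.504 K/W
ΣR = 1.522×10^-4 + 3.546 + 1.504 = 5.050 K/W
Q = ΔT/ΣR = (100 K − 293.6 K)/5.050 = -38.3 W
(Negative Q ⇒ heat flows inward; heat gain = 38.3 W.)

Q = 38.3 W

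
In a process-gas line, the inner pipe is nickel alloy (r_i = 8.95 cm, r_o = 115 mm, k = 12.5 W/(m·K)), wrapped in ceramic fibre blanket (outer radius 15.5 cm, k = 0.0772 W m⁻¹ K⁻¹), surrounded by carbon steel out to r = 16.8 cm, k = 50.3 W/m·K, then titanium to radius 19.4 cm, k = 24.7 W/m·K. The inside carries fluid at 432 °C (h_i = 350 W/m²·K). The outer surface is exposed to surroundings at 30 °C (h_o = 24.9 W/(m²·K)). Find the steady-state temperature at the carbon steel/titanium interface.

Resistance network (inner→outer):
  R'_conv,in = 1/(2πr h) = 1/(2π·0.0895·350) = 0.005081 m·K/W
  R'_nickel alloy = ln(0.115/0.0895)/(2πk) = 0.2507/(2π·12.5) = 0.003192 m·K/W
  R'_ceramic fibre blanket = ln(0.155/0.115)/(2πk) = 0.2985/(2π·0.0772) = 0.6154 m·K/W
  R'_carbon steel = ln(0.168/0.155)/(2πk) = 0.08054/(2π·50.3) = 2.548×10^-4 m·K/W
  R'_titanium = ln(0.194/0.168)/(2πk) = 0.1439/(2π·24.7) = 9.272×10^-4 m·K/W
  R'_conv,out = 1/(2πr h) = 1/(2π·0.194·24.9) = 0.03295 m·K/W
ΣR = 0.005081 + 0.003192 + 0.6154 + 2.548×10^-4 + 9.272×10^-4 + 0.03295 = 0.6578 m·K/W
Q' = ΔT/ΣR = (432 °C − 30 °C)/0.6578 = 611.1 W/m
From the inner boundary to the carbon steel/titanium interface, ΣR_partial = 0.6239 m·K/W.
T_interface = T_in − Q'·ΣR_partial = 432 °C − (611.1)(0.6239) = 50.7 °C

T = 50.7 °C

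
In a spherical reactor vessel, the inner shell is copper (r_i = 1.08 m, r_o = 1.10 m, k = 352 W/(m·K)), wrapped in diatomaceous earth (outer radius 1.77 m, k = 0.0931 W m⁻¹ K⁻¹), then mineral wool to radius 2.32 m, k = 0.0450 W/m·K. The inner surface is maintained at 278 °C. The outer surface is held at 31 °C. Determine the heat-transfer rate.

Q = 465 W

Resistance network (inner→outer):
  R_copper = (1/1.08 − 1/1.10)/(4πk) = 0.01684/(4π·352) = 3.806×10^-6 K/W
  R_diatomaceous earth = (1/1.10 − 1/1.77)/(4πk) = 0.3441/(4π·0.0931) = 0.2941 K/W
  R_mineral wool = (1/1.77 − 1/2.32)/(4πk) = 0.1339/(4π·0.0450) = 0.2369 K/W
ΣR = 3.806×10^-6 + 0.2941 + 0.2369 = 0.5310 K/W
Q = ΔT/ΣR = (278 °C − 31 °C)/0.5310 = 465 W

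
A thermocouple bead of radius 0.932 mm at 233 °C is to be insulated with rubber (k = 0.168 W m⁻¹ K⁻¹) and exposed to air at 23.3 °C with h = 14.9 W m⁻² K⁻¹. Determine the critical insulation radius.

r_cr = 2.26 cm

For a sphere, r_cr = 2k_ins/h = 2·0.168/14.9 = 0.0226 m = 2.26 cm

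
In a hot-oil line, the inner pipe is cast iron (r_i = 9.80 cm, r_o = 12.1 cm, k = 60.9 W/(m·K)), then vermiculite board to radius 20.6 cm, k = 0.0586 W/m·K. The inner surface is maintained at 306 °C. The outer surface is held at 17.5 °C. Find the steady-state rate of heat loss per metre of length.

Series thermal resistances, inner to outer:
  R'_cast iron = ln(0.121/0.0980)/(2πk) = 0.2108/(2π·60.9) = 5.510×10^-4 m·K/W
  R'_vermiculite board = ln(0.206/0.121)/(2πk) = 0.5321/(2π·0.0586) = 1.445 m·K/W
ΣR = 5.510×10^-4 + 1.445 = 1.446 m·K/W
Q' = ΔT/ΣR = (306 °C − 17.5 °C)/1.446 = 200 W/m

Q' = 200 W/m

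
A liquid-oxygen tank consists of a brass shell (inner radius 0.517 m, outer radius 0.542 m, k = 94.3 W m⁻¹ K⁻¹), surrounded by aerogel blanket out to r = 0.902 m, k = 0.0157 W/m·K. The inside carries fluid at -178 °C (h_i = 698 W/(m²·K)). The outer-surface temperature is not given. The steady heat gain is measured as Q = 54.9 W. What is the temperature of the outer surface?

Series resistances:
  R_conv,in = 1/(4πr²h) = 1/(4π·0.517²·698) = 4.265×10^-4 K/W
  R_brass = (1/0.517 − 1/0.542)/(4πk) = 0.08922/(4π·94.3) = 7.529×10^-5 K/W
  R_aerogel blanket = (1/0.542 − 1/0.902)/(4πk) = 0.7364/(4π·0.0157) = 3.732 K/W
ΣR = 3.733 K/W
ΔT = Q·ΣR = 54.9 × 3.733 = 204.9 K
Heat flows inward, so T_out = T_in + ΔT = -178 + 204.9 = 26.9 °C

T_out = 26.9 °C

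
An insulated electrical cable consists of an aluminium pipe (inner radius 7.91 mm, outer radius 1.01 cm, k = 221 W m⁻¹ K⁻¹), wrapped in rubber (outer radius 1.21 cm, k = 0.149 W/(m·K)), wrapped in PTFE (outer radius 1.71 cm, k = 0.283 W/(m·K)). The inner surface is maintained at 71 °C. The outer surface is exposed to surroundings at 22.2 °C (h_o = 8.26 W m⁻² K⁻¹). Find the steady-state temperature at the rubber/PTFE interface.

Resistance network (inner→outer):
  R'_aluminium = ln(0.0101/0.00791)/(2πk) = 0.2444/(2π·221) = 1.760×10^-4 m·K/W
  R'_rubber = ln(0.0121/0.0101)/(2πk) = 0.1807/(2π·0.149) = 0.1930 m·K/W
  R'_PTFE = ln(0.0171/0.0121)/(2πk) = 0.3459/(2π·0.283) = 0.1945 m·K/W
  R'_conv,out = 1/(2πr h) = 1/(2π·0.0171·8.26) = 1.127 m·K/W
ΣR = 1.760×10^-4 + 0.1930 + 0.1945 + 1.127 = 1.515 m·K/W
Q' = ΔT/ΣR = (71 °C − 22.2 °C)/1.515 = 32.21 W/m
From the inner boundary to the rubber/PTFE interface, ΣR_partial = 0.1932 m·K/W.
T_interface = T_in − Q'·ΣR_partial = 71 °C − (32.21)(0.1932) = 64.8 °C

T = 64.8 °C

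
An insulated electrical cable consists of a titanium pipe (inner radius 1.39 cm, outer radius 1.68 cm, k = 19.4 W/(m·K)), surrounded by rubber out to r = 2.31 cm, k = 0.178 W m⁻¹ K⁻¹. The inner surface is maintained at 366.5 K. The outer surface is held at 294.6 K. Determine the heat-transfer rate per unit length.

Q' = 251 W/m

Treat each layer as a resistance in series:
  R'_titanium = ln(0.0168/0.0139)/(2πk) = 0.1895/(2π·19.4) = 0.001555 m·K/W
  R'_rubber = ln(0.0231/0.0168)/(2πk) = 0.3185/(2π·0.178) = 0.2847 m·K/W
ΣR = 0.001555 + 0.2847 = 0.2863 m·K/W
Q' = ΔT/ΣR = (366.5 K − 294.6 K)/0.2863 = 251 W/m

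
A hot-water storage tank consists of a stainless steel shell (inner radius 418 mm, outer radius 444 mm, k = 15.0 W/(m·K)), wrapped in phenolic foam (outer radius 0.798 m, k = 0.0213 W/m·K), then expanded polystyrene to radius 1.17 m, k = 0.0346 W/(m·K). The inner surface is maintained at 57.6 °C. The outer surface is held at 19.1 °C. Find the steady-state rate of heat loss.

Series thermal resistances, inner to outer:
  R_stainless steel = (1/0.418 − 1/0.444)/(4πk) = 0.1401/(4π·15.0) = 7.432×10^-4 K/W
  R_phenolic foam = (1/0.444 − 1/0.798)/(4πk) = 0.9991/(4π·0.0213) = 3.733 K/W
  R_expanded polystyrene = (1/0.798 − 1/1.17)/(4πk) = 0.3984/(4π·0.0346) = 0.9164 K/W
ΣR = 7.432×10^-4 + 3.733 + 0.9164 = 4.650 K/W
Q = ΔT/ΣR = (57.6 °C − 19.1 °C)/4.650 = 8.28 W

Q = 8.28 W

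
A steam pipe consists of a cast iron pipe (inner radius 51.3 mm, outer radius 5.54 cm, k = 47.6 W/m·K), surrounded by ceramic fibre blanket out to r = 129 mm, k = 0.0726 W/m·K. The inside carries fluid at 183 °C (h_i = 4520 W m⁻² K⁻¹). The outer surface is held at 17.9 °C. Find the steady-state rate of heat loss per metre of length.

Series thermal resistances, inner to outer:
  R'_conv,in = 1/(2πr h) = 1/(2π·0.0513·4520) = 6.864×10^-4 m·K/W
  R'_cast iron = ln(0.0554/0.0513)/(2πk) = 0.07689/(2π·47.6) = 2.571×10^-4 m·K/W
  R'_ceramic fibre blanket = ln(0.129/0.0554)/(2πk) = 0.8452/(2π·0.0726) = 1.853 m·K/W
ΣR = 6.864×10^-4 + 2.571×10^-4 + 1.853 = 1.854 m·K/W
Q' = ΔT/ΣR = (183 °C − 17.9 °C)/1.854 = 89.1 W/m

Q' = 89.1 W/m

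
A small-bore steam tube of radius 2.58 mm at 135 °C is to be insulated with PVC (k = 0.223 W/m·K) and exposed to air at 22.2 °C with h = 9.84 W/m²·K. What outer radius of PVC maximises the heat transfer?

For a cylinder, r_cr = k_ins/h = 0.223/9.84 = 0.0227 m = 2.27 cm

r_cr = 2.27 cm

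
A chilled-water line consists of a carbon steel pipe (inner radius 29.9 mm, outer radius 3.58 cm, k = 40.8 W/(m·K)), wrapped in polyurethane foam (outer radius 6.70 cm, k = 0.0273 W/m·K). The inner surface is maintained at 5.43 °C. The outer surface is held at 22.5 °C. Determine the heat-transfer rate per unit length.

Q' = 4.67 W/m

Resistance network (inner→outer):
  R'_carbon steel = ln(0.0358/0.0299)/(2πk) = 0.1801/(2π·40.8) = 7.025×10^-4 m·K/W
  R'_polyurethane foam = ln(0.0670/0.0358)/(2πk) = 0.6267/(2π·0.0273) = 3.654 m·K/W
ΣR = 7.025×10^-4 + 3.654 = 3.655 m·K/W
Q' = ΔT/ΣR = (5.43 °C − 22.5 °C)/3.655 = -4.67 W/m
(Negative Q' ⇒ heat flows inward; heat gain = 4.67 W/m.)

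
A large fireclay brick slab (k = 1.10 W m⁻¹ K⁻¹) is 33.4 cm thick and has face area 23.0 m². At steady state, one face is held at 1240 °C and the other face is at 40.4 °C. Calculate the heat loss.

Q = kA·ΔT/L = 1.10 × 23.0 × |1240 °C − 40.4 °C| / 0.334 = 90900 W

Q = 90900 W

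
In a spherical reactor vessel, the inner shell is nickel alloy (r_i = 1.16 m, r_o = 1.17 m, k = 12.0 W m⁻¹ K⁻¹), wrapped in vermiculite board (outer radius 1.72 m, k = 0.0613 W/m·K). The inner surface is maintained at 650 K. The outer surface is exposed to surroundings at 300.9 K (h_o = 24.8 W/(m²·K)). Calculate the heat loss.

Q = 981 W

Treat each layer as a resistance in series:
  R_nickel alloy = (1/1.16 − 1/1.17)/(4πk) = 0.007368/(4π·12.0) = 4.886×10^-5 K/W
  R_vermiculite board = (1/1.17 − 1/1.72)/(4πk) = 0.2733/(4π·0.0613) = 0.3548 K/W
  R_conv,out = 1/(4πr²h) = 1/(4π·1.72²·24.8) = 0.001085 K/W
ΣR = 4.886×10^-5 + 0.3548 + 0.001085 = 0.3559 K/W
Q = ΔT/ΣR = (650 K − 300.9 K)/0.3559 = 981 W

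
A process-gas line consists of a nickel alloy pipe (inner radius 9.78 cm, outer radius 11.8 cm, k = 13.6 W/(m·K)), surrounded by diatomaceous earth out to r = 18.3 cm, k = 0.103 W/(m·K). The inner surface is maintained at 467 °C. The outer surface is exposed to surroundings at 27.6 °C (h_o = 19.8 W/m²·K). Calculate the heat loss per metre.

Series thermal resistances, inner to outer:
  R'_nickel alloy = ln(0.118/0.0978)/(2πk) = 0.1878/(2π·13.6) = 0.002197 m·K/W
  R'_diatomaceous earth = ln(0.183/0.118)/(2πk) = 0.4388/(2π·0.103) = 0.6780 m·K/W
  R'_conv,out = 1/(2πr h) = 1/(2π·0.183·19.8) = 0.04392 m·K/W
ΣR = 0.002197 + 0.6780 + 0.04392 = 0.7241 m·K/W
Q' = ΔT/ΣR = (467 °C − 27.6 °C)/0.7241 = 607 W/m

Q' = 607 W/m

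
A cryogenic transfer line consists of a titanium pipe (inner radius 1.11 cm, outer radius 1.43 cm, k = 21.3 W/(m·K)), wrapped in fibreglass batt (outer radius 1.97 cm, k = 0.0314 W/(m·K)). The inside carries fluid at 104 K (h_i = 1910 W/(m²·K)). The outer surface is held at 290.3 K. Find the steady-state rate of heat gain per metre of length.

Q' = 114 W/m

Series thermal resistances, inner to outer:
  R'_conv,in = 1/(2πr h) = 1/(2π·0.0111·1910) = 0.007507 m·K/W
  R'_titanium = ln(0.0143/0.0111)/(2πk) = 0.2533/(2π·21.3) = 0.001893 m·K/W
  R'_fibreglass batt = ln(0.0197/0.0143)/(2πk) = 0.3204/(2π·0.0314) = 1.624 m·K/W
ΣR = 0.007507 + 0.001893 + 1.624 = 1.633 m·K/W
Q' = ΔT/ΣR = (104 K − 290.3 K)/1.633 = -114 W/m
(Negative Q' ⇒ heat flows inward; heat gain = 114 W/m.)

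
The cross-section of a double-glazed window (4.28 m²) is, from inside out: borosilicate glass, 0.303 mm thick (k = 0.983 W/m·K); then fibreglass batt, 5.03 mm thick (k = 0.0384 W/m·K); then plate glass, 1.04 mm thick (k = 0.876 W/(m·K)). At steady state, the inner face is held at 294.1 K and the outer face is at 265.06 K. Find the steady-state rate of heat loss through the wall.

Q = 938 W

Resistance network (inner→outer):
  R_borosilicate glass = L/(kA) = 3.03×10^-4/(0.983·4.28) = 7.202×10^-5 K/W
  R_fibreglass batt = L/(kA) = 0.00503/(0.0384·4.28) = 0.03061 K/W
  R_plate glass = L/(kA) = 0.00104/(0.876·4.28) = 2.774×10^-4 K/W
ΣR = 7.202×10^-5 + 0.03061 + 2.774×10^-4 = 0.03096 K/W
Q = ΔT/ΣR = (294.1 K − 265.06 K)/0.03096 = 938 W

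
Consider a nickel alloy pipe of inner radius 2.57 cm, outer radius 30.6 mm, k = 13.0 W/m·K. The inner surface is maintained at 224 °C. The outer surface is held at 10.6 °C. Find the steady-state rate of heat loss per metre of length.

Q' = 2πk·ΔT/ln(r₂/r₁) = 2π × 13.0 × 213.4 / ln(0.0306/0.0257) = 99900 W/m

Q' = 99.9 kW/m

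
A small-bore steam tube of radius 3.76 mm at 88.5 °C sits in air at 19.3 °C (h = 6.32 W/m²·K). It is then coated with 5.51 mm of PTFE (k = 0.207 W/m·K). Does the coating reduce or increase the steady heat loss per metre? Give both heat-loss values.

increases: 10.3 → 20.3 W/m

Critical radius for a cylinder: r_cr = k/h = 0.0328 m = 3.28 cm.
Outer radius after coating: r₂ = 0.00376 + 0.00551 = 0.00927 m.
Since r₁ < r_cr and r₂ ≤ r_cr, the coating moves toward the maximum at r_cr — heat loss rises.
Bare: R = 1/(2πr₁h) = 6.698 m·K/W; Q = 69.2/6.698 = 10.3 W/m.
Coated: R = R_cond + R_conv = 3.410 m·K/W; Q = 69.2/3.410 = 20.3 W/m.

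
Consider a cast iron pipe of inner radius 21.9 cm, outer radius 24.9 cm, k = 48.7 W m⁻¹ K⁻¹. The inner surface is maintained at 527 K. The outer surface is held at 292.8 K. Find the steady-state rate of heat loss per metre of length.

Q' = 5.58×10^5 W/m

Q' = 2πk·ΔT/ln(r₂/r₁) = 2π × 48.7 × 234.2 / ln(0.249/0.219) = 5.58×10^5 W/m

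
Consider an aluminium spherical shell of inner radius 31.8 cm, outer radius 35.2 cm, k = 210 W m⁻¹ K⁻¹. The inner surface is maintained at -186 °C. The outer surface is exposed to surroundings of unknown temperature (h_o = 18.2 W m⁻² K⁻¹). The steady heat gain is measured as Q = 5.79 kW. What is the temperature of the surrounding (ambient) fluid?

Series resistances:
  R_aluminium = (1/0.318 − 1/0.352)/(4πk) = 0.3037/(4π·210) = 1.151×10^-4 K/W
  R_conv,out = 1/(4πr²h) = 1/(4π·0.352²·18.2) = 0.03529 K/W
ΣR = 0.03540 K/W
ΔT = Q·ΣR = 5790 × 0.03540 = 205.0 K
Heat flows inward, so T_out = T_in + ΔT = -186 + 205.0 = 19.0 °C

T_out = 19.0 °C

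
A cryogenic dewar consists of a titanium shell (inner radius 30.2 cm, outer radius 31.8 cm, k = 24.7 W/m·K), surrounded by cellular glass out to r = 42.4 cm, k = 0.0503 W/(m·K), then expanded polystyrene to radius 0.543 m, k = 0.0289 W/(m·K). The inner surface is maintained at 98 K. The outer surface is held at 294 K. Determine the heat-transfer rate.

Resistance network (inner→outer):
  R_titanium = (1/0.302 − 1/0.318)/(4πk) = 0.1666/(4π·24.7) = 5.368×10^-4 K/W
  R_cellular glass = (1/0.318 − 1/0.424)/(4πk) = 0.7862/(4π·0.0503) = 1.244 K/W
  R_expanded polystyrene = (1/0.424 − 1/0.543)/(4πk) = 0.5169/(4π·0.0289) = 1.423 K/W
ΣR = 5.368×10^-4 + 1.244 + 1.423 = 2.668 K/W
Q = ΔT/ΣR = (98 K − 294 K)/2.668 = -73.5 W
(Negative Q ⇒ heat flows inward; heat gain = 73.5 W.)

Q = 73.5 W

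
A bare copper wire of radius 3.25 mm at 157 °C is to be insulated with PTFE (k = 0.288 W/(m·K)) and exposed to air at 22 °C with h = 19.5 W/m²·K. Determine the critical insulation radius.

r_cr = 1.48 cm

For a cylinder, r_cr = k_ins/h = 0.288/19.5 = 0.0148 m = 1.48 cm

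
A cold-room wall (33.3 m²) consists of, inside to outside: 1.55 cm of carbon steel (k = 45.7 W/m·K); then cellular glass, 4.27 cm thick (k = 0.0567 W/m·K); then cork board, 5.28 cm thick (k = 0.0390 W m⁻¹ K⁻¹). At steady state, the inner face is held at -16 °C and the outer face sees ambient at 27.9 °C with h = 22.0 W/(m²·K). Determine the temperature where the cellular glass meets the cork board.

T = -0.64 °C

Resistance network (inner→outer):
  R_carbon steel = L/(kA) = 0.0155/(45.7·33.3) = 1.019×10^-5 K/W
  R_cellular glass = L/(kA) = 0.0427/(0.0567·33.3) = 0.02262 K/W
  R_cork board = L/(kA) = 0.0528/(0.0390·33.3) = 0.04066 K/W
  R_conv,out = 1/(hA) = 1/(22.0·33.3) = 0.001365 K/W
ΣR = 1.019×10^-5 + 0.02262 + 0.04066 + 0.001365 = 0.06466 K/W
Q = ΔT/ΣR = (-16 °C − 27.9 °C)/0.06466 = -678.9 W
From the inner boundary to the cellular glass/cork board interface, ΣR_partial = 0.02263 K/W.
T_interface = T_in − Q·ΣR_partial = -16 °C − (-678.9)(0.02263) = -0.64 °C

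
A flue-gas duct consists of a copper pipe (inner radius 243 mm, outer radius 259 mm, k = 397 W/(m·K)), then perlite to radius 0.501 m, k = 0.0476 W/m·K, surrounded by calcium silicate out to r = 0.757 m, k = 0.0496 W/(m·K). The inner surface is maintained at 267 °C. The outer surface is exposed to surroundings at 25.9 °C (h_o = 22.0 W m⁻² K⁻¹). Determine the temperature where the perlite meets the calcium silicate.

Series thermal resistances, inner to outer:
  R'_copper = ln(0.259/0.243)/(2πk) = 0.06377/(2π·397) = 2.556×10^-5 m·K/W
  R'_perlite = ln(0.501/0.259)/(2πk) = 0.6598/(2π·0.0476) = 2.206 m·K/W
  R'_calcium silicate = ln(0.757/0.501)/(2πk) = 0.4128/(2π·0.0496) = 1.324 m·K/W
  R'_conv,out = 1/(2πr h) = 1/(2π·0.757·22.0) = 0.009557 m·K/W
ΣR = 2.556×10^-5 + 2.206 + 1.324 + 0.009557 = 3.540 m·K/W
Q' = ΔT/ΣR = (267 °C − 25.9 °C)/3.540 = 68.11 W/m
From the inner boundary to the perlite/calcium silicate interface, ΣR_partial = 2.206 m·K/W.
T_interface = T_in − Q'·ΣR_partial = 267 °C − (68.11)(2.206) = 117 °C

T = 117 °C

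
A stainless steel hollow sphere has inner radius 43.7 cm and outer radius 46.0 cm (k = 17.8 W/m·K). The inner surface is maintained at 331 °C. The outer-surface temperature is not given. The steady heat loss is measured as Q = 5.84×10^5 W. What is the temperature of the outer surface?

T_out = 32.3 °C

Sum the resistances:
  R_stainless steel = (1/0.437 − 1/0.460)/(4πk) = 0.1144/(4π·17.8) = 5.115×10^-4 K/W
ΣR = 5.115×10^-4 K/W
ΔT = Q·ΣR = 5.84×10^5 × 5.115×10^-4 = 298.7 K
Heat flows outward, so T_out = T_in − ΔT = 331 − 298.7 = 32.3 °C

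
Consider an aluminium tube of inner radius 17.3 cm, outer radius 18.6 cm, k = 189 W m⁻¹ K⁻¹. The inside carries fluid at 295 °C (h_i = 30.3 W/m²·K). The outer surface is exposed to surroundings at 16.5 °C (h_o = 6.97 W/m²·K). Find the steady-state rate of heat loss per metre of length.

Q' = 1820 W/m

Resistance network (inner→outer):
  R'_conv,in = 1/(2πr h) = 1/(2π·0.173·30.3) = 0.03036 m·K/W
  R'_aluminium = ln(0.186/0.173)/(2πk) = 0.07246/(2π·189) = 6.101×10^-5 m·K/W
  R'_conv,out = 1/(2πr h) = 1/(2π·0.186·6.97) = 0.1228 m·K/W
ΣR = 0.03036 + 6.101×10^-5 + 0.1228 = 0.1532 m·K/W
Q' = ΔT/ΣR = (295 °C − 16.5 °C)/0.1532 = 1820 W/m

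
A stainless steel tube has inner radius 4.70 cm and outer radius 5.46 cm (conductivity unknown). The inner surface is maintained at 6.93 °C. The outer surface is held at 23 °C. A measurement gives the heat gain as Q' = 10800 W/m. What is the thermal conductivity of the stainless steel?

k = 16.0 W/m·K

ΣR = ΔT/Q' = |6.93 − 23|/10800 = 0.001488 m·K/W
ln(r₂/r₁)/(2πk) = 0.001488 ⇒ k = 0.1499/(2π·0.001488) = 16.0 W/m·K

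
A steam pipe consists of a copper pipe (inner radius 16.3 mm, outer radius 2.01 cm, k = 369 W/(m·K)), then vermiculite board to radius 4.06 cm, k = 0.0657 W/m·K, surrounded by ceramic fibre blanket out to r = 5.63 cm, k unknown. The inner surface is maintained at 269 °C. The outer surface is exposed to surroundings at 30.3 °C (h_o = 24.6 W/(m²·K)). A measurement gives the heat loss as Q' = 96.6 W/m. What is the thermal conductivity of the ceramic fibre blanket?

k = 0.0797 W/m·K

ΣR = ΔT/Q' = |269 − 30.3|/96.6 = 2.471 m·K/W
Known resistances:
  R'_copper = ln(0.0201/0.0163)/(2πk) = 0.2096/(2π·369) = 9.038×10^-5 m·K/W
  R'_vermiculite board = ln(0.0406/0.0201)/(2πk) = 0.7030/(2π·0.0657) = 1.703 m·K/W
  R'_conv,out = 1/(2πr h) = 1/(2π·0.0563·24.6) = 0.1149 m·K/W
R_ceramic fibre blanket = ΣR − ΣR_known = 2.471 − 1.818 = 0.6530 m·K/W
ln(r₂/r₁)/(2πk) = 0.6530 ⇒ k = 0.3269/(2π·0.6530) = 0.0797 W/m·K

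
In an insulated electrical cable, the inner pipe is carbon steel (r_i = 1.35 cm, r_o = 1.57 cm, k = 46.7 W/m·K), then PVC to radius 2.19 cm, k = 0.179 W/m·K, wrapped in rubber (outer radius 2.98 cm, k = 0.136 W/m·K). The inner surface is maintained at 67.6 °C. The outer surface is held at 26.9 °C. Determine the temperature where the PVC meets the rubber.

Treat each layer as a resistance in series:
  R'_carbon steel = ln(0.0157/0.0135)/(2πk) = 0.1510/(2π·46.7) = 5.145×10^-4 m·K/W
  R'_PVC = ln(0.0219/0.0157)/(2πk) = 0.3328/(2π·0.179) = 0.2959 m·K/W
  R'_rubber = ln(0.0298/0.0219)/(2πk) = 0.3080/(2π·0.136) = 0.3605 m·K/W
ΣR = 5.145×10^-4 + 0.2959 + 0.3605 = 0.6569 m·K/W
Q' = ΔT/ΣR = (67.6 °C − 26.9 °C)/0.6569 = 61.96 W/m
From the inner boundary to the PVC/rubber interface, ΣR_partial = 0.2964 m·K/W.
T_interface = T_in − Q'·ΣR_partial = 67.6 °C − (61.96)(0.2964) = 49.2 °C

T = 49.2 °C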